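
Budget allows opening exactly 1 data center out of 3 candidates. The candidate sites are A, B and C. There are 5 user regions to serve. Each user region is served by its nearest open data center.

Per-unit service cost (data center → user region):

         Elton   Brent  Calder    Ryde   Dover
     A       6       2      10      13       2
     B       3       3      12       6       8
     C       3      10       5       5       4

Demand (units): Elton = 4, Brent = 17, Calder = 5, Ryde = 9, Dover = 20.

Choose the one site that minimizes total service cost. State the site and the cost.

Choose A only; total service cost 265.

With exactly 1 open, each user region uses its cheapest among the chosen.
{A}: Elton→A 6·4=24, Brent→A 2·17=34, Calder→A 10·5=50, Ryde→A 13·9=117, Dover→A 2·20=40. Service cost 265.
{C}: service cost 332
{B}: service cost 337
Among all 3 size-1 choices, {A} is lowest.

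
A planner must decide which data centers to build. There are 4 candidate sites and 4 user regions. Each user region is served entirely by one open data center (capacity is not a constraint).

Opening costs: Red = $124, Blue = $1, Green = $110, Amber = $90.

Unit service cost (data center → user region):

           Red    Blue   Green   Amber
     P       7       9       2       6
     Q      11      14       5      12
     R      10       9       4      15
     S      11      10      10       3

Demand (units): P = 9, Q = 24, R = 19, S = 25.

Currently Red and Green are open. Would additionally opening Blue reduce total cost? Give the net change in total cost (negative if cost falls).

No — net change +1 (cost rises by 1).

Current service cost with {Red, Green}: 464.
Adding Blue: each user region re-picks its cheapest; new service cost 464, saving 0.
Extra fixed cost: 1. Net change = 1 − 0 = 1.
(Totals: 698 → 699.)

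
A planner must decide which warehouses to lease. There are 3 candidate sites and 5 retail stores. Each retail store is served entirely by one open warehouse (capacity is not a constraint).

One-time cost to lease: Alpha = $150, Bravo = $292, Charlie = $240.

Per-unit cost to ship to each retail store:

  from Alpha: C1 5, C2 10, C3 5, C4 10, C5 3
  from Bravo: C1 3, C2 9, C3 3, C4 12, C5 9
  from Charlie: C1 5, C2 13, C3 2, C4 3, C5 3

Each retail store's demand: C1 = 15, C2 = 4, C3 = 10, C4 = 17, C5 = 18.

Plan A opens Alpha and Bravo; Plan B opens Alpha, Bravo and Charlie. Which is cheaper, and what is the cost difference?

Plan A: {Alpha, Bravo}: C1→Bravo 3·15=45, C2→Bravo 9·4=36, C3→Bravo 3·10=30, C4→Alpha 10·17=170, C5→Alpha 3·18=54. Service 335; fixed 442; total 777.
Plan B: {Alpha, Bravo, Charlie}: C1→Bravo 3·15=45, C2→Bravo 9·4=36, C3→Charlie 2·10=20, C4→Charlie 3·17=51, C5→Alpha 3·18=54. Service 206; fixed 682; total 888.
Difference: |777 − 888| = 111.

Plan A is cheaper by 111.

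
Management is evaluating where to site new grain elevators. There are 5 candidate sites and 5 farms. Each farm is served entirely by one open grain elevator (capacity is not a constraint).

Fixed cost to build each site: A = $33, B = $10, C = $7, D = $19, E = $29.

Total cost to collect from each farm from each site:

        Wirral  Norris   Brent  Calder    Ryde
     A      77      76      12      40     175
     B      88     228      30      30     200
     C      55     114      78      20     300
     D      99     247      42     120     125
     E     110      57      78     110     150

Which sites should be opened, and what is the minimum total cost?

For any fixed open set, each farm goes to its cheapest open site; total = fixed + service.
{A, C, D}: Wirral→C 55, Norris→A 76, Brent→A 12, Calder→C 20, Ryde→D 125. Service 288; fixed 59; total 347.
{B, C, D, E}: service 287 + fixed 65 = 352
{C, D, E}: service 299 + fixed 55 = 354
{A, B, C, D, E}: service 269 + fixed 98 = 367
No other subset beats 347.

Open A, C and D; minimum total cost 347.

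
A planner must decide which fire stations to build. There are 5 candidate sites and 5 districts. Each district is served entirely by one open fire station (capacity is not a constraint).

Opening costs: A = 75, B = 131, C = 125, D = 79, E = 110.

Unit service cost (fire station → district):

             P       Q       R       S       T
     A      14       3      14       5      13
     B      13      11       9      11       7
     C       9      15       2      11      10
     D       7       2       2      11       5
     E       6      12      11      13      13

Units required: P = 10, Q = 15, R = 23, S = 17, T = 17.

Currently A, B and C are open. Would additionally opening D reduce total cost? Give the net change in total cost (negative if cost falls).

Current service cost with {A, B, C}: 385.
Adding D: each district re-picks its cheapest; new service cost 316, saving 69.
Extra fixed cost: 79. Net change = 79 − 69 = 10.
(Totals: 716 → 726.)

No — net change +10 (cost rises by 10).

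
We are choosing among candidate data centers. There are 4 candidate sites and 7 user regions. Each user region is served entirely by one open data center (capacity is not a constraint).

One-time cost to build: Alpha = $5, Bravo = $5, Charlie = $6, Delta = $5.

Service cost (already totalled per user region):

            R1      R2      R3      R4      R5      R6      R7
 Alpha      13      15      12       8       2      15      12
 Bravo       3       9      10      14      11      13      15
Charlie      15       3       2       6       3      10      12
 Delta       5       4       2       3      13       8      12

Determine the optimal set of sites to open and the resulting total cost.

For any fixed open set, each user region goes to its cheapest open site; total = fixed + service.
{Alpha, Delta}: R1→Delta 5, R2→Delta 4, R3→Delta 2, R4→Delta 3, R5→Alpha 2, R6→Delta 8, R7→Alpha 12. Service 36; fixed 10; total 46.
{Charlie, Delta}: R1→Delta 5, R2→Charlie 3, R3→Charlie 2, R4→Delta 3, R5→Charlie 3, R6→Delta 8, R7→Charlie 12. Service 36; fixed 11; total 47.
{Alpha, Bravo, Delta}: R1→Bravo 3, R2→Delta 4, R3→Delta 2, R4→Delta 3, R5→Alpha 2, R6→Delta 8, R7→Alpha 12. Service 34; fixed 15; total 49.
{Alpha, Bravo, Charlie, Delta}: service 33 + fixed 21 = 54
No other subset beats 46.

Open Alpha and Delta; minimum total cost 46.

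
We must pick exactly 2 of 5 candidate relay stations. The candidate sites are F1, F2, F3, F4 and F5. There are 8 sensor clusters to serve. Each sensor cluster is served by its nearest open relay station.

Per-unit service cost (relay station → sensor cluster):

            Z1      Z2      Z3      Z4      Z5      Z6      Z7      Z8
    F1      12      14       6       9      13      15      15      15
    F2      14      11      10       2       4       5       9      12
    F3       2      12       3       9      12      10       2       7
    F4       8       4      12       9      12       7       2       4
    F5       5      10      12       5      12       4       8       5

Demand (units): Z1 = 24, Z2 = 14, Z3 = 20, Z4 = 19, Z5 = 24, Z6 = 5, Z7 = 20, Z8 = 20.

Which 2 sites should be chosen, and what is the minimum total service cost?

Choose F2 and F3; total service cost 601.

With exactly 2 open, each sensor cluster uses its cheapest among the chosen.
{F2, F3}: Z1→F3 2·24=48, Z2→F2 11·14=154, Z3→F3 3·20=60, Z4→F2 2·19=38, Z5→F2 4·24=96, Z6→F2 5·5=25, Z7→F3 2·20=40, Z8→F3 7·20=140. Service cost 601.
{F2, F4}: service cost 727
{F3, F4}: service cost 778
Among all 10 size-2 choices, {F2, F3} is lowest.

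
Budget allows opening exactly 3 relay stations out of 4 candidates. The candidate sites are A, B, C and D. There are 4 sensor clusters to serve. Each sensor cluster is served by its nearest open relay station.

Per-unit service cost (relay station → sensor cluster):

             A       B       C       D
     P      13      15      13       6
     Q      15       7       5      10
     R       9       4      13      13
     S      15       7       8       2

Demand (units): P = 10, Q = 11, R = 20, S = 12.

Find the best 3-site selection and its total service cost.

With exactly 3 open, each sensor cluster uses its cheapest among the chosen.
{B, C, D}: P→D 6·10=60, Q→C 5·11=55, R→B 4·20=80, S→D 2·12=24. Service cost 219.
{A, B, D}: service cost 241
{A, C, D}: service cost 319
Among all 4 size-3 choices, {B, C, D} is lowest.

Choose B, C and D; total service cost 219.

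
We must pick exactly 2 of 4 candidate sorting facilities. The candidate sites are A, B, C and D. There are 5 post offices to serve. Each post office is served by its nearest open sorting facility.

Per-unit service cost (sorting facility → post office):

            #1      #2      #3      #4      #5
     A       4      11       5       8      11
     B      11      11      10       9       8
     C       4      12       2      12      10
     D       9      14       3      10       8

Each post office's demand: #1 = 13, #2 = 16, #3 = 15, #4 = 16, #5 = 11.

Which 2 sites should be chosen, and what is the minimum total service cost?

Choose A and D; total service cost 489.

With exactly 2 open, each post office uses its cheapest among the chosen.
{A, D}: #1→A 4·13=52, #2→A 11·16=176, #3→D 3·15=45, #4→A 8·16=128, #5→D 8·11=88. Service cost 489.
{B, C}: service cost 490
{A, C}: service cost 496
Among all 6 size-2 choices, {A, D} is lowest.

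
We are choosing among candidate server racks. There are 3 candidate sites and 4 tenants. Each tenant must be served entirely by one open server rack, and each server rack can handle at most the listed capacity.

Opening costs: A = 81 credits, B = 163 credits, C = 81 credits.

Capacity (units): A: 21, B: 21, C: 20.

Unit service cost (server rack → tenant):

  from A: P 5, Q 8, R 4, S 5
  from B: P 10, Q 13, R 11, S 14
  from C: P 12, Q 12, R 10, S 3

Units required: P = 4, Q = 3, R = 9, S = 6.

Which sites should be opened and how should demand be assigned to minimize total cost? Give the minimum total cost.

Open {A, C}: P→A 5·4=20, Q→A 8·3=24, R→A 4·9=36, S→C 3·6=18.
Loads: A carries 16/21, C carries 6/20. Service 98; fixed 162; total 260.
Next best feasible plan costs 272.

Minimum total cost: 260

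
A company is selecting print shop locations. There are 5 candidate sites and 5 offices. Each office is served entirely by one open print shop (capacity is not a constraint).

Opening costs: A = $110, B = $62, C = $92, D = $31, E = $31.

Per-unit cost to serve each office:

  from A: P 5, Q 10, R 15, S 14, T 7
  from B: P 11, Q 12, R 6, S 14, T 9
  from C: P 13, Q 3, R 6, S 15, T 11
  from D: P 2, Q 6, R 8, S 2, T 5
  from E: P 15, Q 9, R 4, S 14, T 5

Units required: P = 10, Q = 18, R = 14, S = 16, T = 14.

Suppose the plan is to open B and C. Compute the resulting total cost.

Each office is assigned to its cheapest site among the open ones.
{B, C}: P→B 11·10=110, Q→C 3·18=54, R→B 6·14=84, S→B 14·16=224, T→B 9·14=126. Service 598; fixed 154; total 752.

Total cost: 752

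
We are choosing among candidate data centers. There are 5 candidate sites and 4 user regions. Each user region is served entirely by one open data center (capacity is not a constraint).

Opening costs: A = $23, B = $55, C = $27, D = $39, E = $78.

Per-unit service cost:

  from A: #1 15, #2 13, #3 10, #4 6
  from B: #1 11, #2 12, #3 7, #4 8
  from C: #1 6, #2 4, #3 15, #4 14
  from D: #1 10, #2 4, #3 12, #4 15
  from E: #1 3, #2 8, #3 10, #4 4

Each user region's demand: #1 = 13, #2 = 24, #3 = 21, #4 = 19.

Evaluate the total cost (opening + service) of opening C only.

Each user region is assigned to its cheapest site among the open ones.
{C}: #1→C 6·13=78, #2→C 4·24=96, #3→C 15·21=315, #4→C 14·19=266. Service 755; fixed 27; total 782.

Total cost: 782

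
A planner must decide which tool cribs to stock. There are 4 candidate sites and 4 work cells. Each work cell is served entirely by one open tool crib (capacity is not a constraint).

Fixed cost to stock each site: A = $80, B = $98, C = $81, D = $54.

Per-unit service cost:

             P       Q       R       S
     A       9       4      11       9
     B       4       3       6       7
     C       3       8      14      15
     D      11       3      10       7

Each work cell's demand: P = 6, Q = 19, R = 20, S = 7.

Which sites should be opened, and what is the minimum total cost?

For any fixed open set, each work cell goes to its cheapest open site; total = fixed + service.
{B}: P→B 4·6=24, Q→B 3·19=57, R→B 6·20=120, S→B 7·7=49. Service 250; fixed 98; total 348.
{B, D}: service 250 + fixed 152 = 402
{B, C}: service 244 + fixed 179 = 423
{A, B, C, D}: P→C 3·6=18, Q→B 3·19=57, R→B 6·20=120, S→B 7·7=49. Service 244; fixed 313; total 557.
No other subset beats 348.

Open B only; minimum total cost 348.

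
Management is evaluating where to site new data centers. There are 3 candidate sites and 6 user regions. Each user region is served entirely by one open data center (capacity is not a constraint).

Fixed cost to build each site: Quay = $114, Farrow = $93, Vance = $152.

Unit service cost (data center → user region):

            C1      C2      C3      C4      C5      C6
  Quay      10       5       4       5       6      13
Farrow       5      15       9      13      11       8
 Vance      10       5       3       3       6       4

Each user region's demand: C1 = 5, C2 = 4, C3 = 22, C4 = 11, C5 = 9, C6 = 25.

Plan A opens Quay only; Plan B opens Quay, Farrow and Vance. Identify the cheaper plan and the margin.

Plan B is cheaper by 49.

Plan A: {Quay}: C1→Quay 10·5=50, C2→Quay 5·4=20, C3→Quay 4·22=88, C4→Quay 5·11=55, C5→Quay 6·9=54, C6→Quay 13·25=325. Service 592; fixed 114; total 706.
Plan B: {Quay, Farrow, Vance}: C1→Farrow 5·5=25, C2→Quay 5·4=20, C3→Vance 3·22=66, C4→Vance 3·11=33, C5→Quay 6·9=54, C6→Vance 4·25=100. Service 298; fixed 359; total 657.
Difference: |706 − 657| = 49.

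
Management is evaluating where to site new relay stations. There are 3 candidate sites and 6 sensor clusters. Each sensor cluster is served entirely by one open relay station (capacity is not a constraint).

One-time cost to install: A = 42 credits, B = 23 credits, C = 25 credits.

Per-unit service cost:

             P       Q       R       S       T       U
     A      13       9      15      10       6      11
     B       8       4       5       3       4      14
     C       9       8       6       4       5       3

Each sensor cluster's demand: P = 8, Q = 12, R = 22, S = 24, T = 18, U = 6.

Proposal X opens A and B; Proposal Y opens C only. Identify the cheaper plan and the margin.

Proposal X: {A, B}: P→B 8·8=64, Q→B 4·12=48, R→B 5·22=110, S→B 3·24=72, T→B 4·18=72, U→A 11·6=66. Service 432; fixed 65; total 497.
Proposal Y: {C}: P→C 9·8=72, Q→C 8·12=96, R→C 6·22=132, S→C 4·24=96, T→C 5·18=90, U→C 3·6=18. Service 504; fixed 25; total 529.
Difference: |497 − 529| = 32.

Proposal X is cheaper by 32.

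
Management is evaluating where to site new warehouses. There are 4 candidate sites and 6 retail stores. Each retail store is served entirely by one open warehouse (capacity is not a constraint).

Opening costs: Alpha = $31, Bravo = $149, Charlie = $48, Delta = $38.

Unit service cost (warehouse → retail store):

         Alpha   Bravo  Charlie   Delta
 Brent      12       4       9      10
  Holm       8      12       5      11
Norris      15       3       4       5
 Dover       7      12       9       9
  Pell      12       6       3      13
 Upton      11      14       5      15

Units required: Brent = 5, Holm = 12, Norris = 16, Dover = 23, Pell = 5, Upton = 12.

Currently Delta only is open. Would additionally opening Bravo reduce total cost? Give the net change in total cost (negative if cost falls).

Current service cost with {Delta}: 714.
Adding Bravo: each retail store re-picks its cheapest; new service cost 605, saving 109.
Extra fixed cost: 149. Net change = 149 − 109 = 40.
(Totals: 752 → 792.)

No — net change +40 (cost rises by 40).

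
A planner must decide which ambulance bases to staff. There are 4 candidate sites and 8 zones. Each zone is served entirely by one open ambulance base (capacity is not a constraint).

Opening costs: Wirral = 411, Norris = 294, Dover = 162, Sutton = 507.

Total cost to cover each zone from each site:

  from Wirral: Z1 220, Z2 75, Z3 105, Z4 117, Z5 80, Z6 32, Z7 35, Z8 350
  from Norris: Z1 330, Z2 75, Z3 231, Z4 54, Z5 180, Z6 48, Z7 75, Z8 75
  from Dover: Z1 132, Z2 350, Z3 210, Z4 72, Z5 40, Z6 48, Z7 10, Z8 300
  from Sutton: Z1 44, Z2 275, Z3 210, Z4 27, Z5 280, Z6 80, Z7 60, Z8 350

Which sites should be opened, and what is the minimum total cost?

For any fixed open set, each zone goes to its cheapest open site; total = fixed + service.
{Norris, Dover}: Z1→Dover 132, Z2→Norris 75, Z3→Dover 210, Z4→Norris 54, Z5→Dover 40, Z6→Norris 48, Z7→Dover 10, Z8→Norris 75. Service 644; fixed 456; total 1100.
{Dover}: service 1162 + fixed 162 = 1324
{Wirral, Dover}: service 766 + fixed 573 = 1339
{Wirral, Norris, Dover, Sutton}: service 408 + fixed 1374 = 1782
No other subset beats 1100.

Open Norris and Dover; minimum total cost 1100.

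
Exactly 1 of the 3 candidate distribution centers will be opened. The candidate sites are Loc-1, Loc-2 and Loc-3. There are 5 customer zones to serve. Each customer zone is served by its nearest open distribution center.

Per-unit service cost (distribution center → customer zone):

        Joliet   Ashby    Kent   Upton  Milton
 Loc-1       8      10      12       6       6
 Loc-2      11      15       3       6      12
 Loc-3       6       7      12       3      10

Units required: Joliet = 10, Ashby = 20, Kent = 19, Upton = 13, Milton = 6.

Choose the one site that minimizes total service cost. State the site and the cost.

Choose Loc-3 only; total service cost 527.

With exactly 1 open, each customer zone uses its cheapest among the chosen.
{Loc-3}: Joliet→Loc-3 6·10=60, Ashby→Loc-3 7·20=140, Kent→Loc-3 12·19=228, Upton→Loc-3 3·13=39, Milton→Loc-3 10·6=60. Service cost 527.
{Loc-2}: service cost 617
{Loc-1}: service cost 622
Among all 3 size-1 choices, {Loc-3} is lowest.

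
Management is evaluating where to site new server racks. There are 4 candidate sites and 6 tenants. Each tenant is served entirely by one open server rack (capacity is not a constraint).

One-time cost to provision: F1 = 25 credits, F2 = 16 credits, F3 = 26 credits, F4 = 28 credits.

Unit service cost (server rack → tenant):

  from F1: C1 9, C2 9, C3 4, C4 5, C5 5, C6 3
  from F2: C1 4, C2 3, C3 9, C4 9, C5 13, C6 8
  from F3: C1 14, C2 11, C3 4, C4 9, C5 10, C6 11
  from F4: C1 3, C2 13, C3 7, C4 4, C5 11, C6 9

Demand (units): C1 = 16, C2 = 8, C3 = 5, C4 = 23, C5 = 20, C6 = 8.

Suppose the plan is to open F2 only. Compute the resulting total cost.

Each tenant is assigned to its cheapest site among the open ones.
{F2}: C1→F2 4·16=64, C2→F2 3·8=24, C3→F2 9·5=45, C4→F2 9·23=207, C5→F2 13·20=260, C6→F2 8·8=64. Service 664; fixed 16; total 680.

Total cost: 680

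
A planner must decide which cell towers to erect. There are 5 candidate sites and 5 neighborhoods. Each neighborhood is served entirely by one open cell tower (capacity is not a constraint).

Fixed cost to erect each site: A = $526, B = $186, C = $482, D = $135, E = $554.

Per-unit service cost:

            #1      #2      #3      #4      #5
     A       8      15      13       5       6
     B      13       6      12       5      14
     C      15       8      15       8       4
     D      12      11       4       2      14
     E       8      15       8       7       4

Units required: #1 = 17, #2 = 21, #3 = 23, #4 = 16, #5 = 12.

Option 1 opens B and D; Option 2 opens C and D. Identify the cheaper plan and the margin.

Option 1 is cheaper by 218.

Option 1: {B, D}: #1→D 12·17=204, #2→B 6·21=126, #3→D 4·23=92, #4→D 2·16=32, #5→B 14·12=168. Service 622; fixed 321; total 943.
Option 2: {C, D}: #1→D 12·17=204, #2→C 8·21=168, #3→D 4·23=92, #4→D 2·16=32, #5→C 4·12=48. Service 544; fixed 617; total 1161.
Difference: |943 − 1161| = 218.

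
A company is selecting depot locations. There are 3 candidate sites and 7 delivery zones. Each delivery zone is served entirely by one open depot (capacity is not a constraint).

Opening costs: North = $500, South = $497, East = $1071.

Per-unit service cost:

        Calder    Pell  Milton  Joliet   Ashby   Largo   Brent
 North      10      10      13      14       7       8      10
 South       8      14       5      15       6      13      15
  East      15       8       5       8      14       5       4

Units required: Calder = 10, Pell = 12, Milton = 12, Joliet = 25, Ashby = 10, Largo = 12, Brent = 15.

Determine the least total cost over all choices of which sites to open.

For any fixed open set, each delivery zone goes to its cheapest open site; total = fixed + service.
{North}: Calder→North 10·10=100, Pell→North 10·12=120, Milton→North 13·12=156, Joliet→North 14·25=350, Ashby→North 7·10=70, Largo→North 8·12=96, Brent→North 10·15=150. Service 1042; fixed 500; total 1542.
{South}: Calder→South 8·10=80, Pell→South 14·12=168, Milton→South 5·12=60, Joliet→South 15·25=375, Ashby→South 6·10=60, Largo→South 13·12=156, Brent→South 15·15=225. Service 1124; fixed 497; total 1621.
{East}: Calder→East 15·10=150, Pell→East 8·12=96, Milton→East 5·12=60, Joliet→East 8·25=200, Ashby→East 14·10=140, Largo→East 5·12=60, Brent→East 4·15=60. Service 766; fixed 1071; total 1837.
{North, South, East}: service 616 + fixed 2068 = 2684
(All 7 nonempty subsets were checked; North only is lowest.)

Minimum total cost: 1542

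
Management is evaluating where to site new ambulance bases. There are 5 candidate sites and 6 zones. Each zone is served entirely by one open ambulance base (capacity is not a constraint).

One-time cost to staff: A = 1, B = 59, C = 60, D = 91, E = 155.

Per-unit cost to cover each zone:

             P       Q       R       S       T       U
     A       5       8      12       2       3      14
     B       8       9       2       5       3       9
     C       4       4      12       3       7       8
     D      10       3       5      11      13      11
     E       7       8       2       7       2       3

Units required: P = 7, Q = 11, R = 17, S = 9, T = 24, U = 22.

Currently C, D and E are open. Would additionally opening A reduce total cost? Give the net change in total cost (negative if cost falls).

Yes — net change −8 (cost falls by 8).

Current service cost with {C, D, E}: 236.
Adding A: each zone re-picks its cheapest; new service cost 227, saving 9.
Extra fixed cost: 1. Net change = 1 − 9 = -8.
(Totals: 542 → 534.)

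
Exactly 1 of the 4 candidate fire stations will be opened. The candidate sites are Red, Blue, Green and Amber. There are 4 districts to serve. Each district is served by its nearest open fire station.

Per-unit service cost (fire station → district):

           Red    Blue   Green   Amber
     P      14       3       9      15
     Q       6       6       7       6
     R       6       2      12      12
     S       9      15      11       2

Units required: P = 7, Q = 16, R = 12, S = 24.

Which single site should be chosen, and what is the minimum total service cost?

With exactly 1 open, each district uses its cheapest among the chosen.
{Amber}: P→Amber 15·7=105, Q→Amber 6·16=96, R→Amber 12·12=144, S→Amber 2·24=48. Service cost 393.
{Red}: service cost 482
{Blue}: service cost 501
Among all 4 size-1 choices, {Amber} is lowest.

Choose Amber only; total service cost 393.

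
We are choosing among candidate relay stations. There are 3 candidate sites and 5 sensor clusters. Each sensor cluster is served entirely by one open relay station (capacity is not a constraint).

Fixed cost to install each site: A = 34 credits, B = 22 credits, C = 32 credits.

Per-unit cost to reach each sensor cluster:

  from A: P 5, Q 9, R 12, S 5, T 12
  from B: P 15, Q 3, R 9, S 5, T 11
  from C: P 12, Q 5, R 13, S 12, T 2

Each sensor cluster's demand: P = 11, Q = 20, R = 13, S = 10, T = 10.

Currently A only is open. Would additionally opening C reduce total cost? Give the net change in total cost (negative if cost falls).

Yes — net change −148 (cost falls by 148).

Current service cost with {A}: 561.
Adding C: each sensor cluster re-picks its cheapest; new service cost 381, saving 180.
Extra fixed cost: 32. Net change = 32 − 180 = -148.
(Totals: 595 → 447.)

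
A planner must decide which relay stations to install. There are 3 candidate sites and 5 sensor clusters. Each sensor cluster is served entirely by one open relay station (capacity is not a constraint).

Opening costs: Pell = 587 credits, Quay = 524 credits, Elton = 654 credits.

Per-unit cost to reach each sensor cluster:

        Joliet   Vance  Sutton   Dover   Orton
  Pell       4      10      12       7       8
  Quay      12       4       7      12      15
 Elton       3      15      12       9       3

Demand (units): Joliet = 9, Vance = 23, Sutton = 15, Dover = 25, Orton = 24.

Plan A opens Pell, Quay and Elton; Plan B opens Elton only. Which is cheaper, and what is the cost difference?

Plan B is cheaper by 733.

Plan A: {Pell, Quay, Elton}: Joliet→Elton 3·9=27, Vance→Quay 4·23=92, Sutton→Quay 7·15=105, Dover→Pell 7·25=175, Orton→Elton 3·24=72. Service 471; fixed 1765; total 2236.
Plan B: {Elton}: Joliet→Elton 3·9=27, Vance→Elton 15·23=345, Sutton→Elton 12·15=180, Dover→Elton 9·25=225, Orton→Elton 3·24=72. Service 849; fixed 654; total 1503.
Difference: |2236 − 1503| = 733.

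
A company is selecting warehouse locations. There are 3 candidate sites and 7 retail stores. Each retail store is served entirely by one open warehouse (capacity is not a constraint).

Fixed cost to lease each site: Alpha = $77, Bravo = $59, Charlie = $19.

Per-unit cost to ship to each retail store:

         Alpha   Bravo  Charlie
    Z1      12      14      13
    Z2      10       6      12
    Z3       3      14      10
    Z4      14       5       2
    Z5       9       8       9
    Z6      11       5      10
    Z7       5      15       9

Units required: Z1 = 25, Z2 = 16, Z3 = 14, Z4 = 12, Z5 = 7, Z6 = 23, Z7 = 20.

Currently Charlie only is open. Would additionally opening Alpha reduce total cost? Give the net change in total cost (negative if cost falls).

Yes — net change −158 (cost falls by 158).

Current service cost with {Charlie}: 1154.
Adding Alpha: each retail store re-picks its cheapest; new service cost 919, saving 235.
Extra fixed cost: 77. Net change = 77 − 235 = -158.
(Totals: 1173 → 1015.)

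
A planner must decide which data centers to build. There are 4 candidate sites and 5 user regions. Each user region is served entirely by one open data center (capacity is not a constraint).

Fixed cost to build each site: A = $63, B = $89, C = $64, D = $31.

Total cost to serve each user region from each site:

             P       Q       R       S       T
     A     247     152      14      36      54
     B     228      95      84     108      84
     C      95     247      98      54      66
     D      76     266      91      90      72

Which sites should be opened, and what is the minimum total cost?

For any fixed open set, each user region goes to its cheapest open site; total = fixed + service.
{A, D}: P→D 76, Q→A 152, R→A 14, S→A 36, T→A 54. Service 332; fixed 94; total 426.
{A, B, D}: P→D 76, Q→B 95, R→A 14, S→A 36, T→A 54. Service 275; fixed 183; total 458.
{A, C}: P→C 95, Q→A 152, R→A 14, S→A 36, T→A 54. Service 351; fixed 127; total 478.
{A, B, C, D}: service 275 + fixed 247 = 522
No other subset beats 426.

Open A and D; minimum total cost 426.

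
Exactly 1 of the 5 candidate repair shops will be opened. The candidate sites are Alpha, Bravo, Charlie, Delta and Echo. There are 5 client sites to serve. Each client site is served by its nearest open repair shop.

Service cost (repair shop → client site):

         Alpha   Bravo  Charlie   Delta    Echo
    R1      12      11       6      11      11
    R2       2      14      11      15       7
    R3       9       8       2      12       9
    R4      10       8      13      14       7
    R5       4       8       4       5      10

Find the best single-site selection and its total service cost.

Choose Charlie only; total service cost 36.

With exactly 1 open, each client site uses its cheapest among the chosen.
{Charlie}: R1→Charlie 6, R2→Charlie 11, R3→Charlie 2, R4→Charlie 13, R5→Charlie 4. Service cost 36.
{Alpha}: service cost 37
{Echo}: service cost 44
Among all 5 size-1 choices, {Charlie} is lowest.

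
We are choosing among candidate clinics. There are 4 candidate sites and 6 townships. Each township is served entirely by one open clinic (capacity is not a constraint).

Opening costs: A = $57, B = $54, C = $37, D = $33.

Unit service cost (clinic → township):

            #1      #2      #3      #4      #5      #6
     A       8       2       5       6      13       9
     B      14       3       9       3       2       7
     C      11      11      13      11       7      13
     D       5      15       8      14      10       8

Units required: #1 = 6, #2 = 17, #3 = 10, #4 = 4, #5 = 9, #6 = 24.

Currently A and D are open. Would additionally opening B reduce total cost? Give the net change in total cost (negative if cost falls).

Current service cost with {A, D}: 420.
Adding B: each township re-picks its cheapest; new service cost 312, saving 108.
Extra fixed cost: 54. Net change = 54 − 108 = -54.
(Totals: 510 → 456.)

Yes — net change −54 (cost falls by 54).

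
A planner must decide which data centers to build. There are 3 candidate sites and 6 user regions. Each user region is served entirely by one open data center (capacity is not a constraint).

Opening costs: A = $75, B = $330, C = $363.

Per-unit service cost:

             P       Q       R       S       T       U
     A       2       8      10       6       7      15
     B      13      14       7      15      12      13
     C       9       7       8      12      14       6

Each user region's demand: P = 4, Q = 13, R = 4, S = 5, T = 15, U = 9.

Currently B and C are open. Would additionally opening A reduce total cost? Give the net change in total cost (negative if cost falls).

Yes — net change −58 (cost falls by 58).

Current service cost with {B, C}: 449.
Adding A: each user region re-picks its cheapest; new service cost 316, saving 133.
Extra fixed cost: 75. Net change = 75 − 133 = -58.
(Totals: 1142 → 1084.)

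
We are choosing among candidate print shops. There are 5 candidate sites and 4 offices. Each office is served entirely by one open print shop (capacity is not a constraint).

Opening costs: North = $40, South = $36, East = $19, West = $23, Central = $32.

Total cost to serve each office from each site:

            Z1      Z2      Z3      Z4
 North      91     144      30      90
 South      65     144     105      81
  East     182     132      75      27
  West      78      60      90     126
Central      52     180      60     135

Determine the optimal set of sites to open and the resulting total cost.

Open East, West and Central; minimum total cost 273.

For any fixed open set, each office goes to its cheapest open site; total = fixed + service.
{East, West, Central}: Z1→Central 52, Z2→West 60, Z3→Central 60, Z4→East 27. Service 199; fixed 74; total 273.
{North, East, West}: service 195 + fixed 82 = 277
{East, West}: Z1→West 78, Z2→West 60, Z3→East 75, Z4→East 27. Service 240; fixed 42; total 282.
{North, South, East, West, Central}: Z1→Central 52, Z2→West 60, Z3→North 30, Z4→East 27. Service 169; fixed 150; total 319.
No other subset beats 273.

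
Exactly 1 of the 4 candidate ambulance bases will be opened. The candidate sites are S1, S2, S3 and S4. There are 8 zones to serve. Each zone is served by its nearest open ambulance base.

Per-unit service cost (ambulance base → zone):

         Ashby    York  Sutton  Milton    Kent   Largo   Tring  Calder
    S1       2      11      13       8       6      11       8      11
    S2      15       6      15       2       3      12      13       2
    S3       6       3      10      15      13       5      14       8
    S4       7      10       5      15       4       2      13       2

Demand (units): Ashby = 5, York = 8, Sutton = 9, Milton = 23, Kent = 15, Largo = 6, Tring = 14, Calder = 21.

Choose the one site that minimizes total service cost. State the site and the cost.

With exactly 1 open, each zone uses its cheapest among the chosen.
{S2}: Ashby→S2 15·5=75, York→S2 6·8=48, Sutton→S2 15·9=135, Milton→S2 2·23=46, Kent→S2 3·15=45, Largo→S2 12·6=72, Tring→S2 13·14=182, Calder→S2 2·21=42. Service cost 645.
{S4}: service cost 801
{S1}: service cost 898
Among all 4 size-1 choices, {S2} is lowest.

Choose S2 only; total service cost 645.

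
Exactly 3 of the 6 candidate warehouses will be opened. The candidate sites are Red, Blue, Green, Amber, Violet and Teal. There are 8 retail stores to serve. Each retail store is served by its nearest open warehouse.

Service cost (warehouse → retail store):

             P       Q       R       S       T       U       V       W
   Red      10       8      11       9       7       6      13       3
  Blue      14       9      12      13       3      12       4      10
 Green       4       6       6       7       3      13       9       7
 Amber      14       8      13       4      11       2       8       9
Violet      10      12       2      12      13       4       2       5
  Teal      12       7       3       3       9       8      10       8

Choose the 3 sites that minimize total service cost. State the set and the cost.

Choose Green, Amber and Violet; total service cost 28.

With exactly 3 open, each retail store uses its cheapest among the chosen.
{Green, Amber, Violet}: P→Green 4, Q→Green 6, R→Violet 2, S→Amber 4, T→Green 3, U→Amber 2, V→Violet 2, W→Violet 5. Service cost 28.
{Green, Violet, Teal}: service cost 29
{Red, Green, Violet}: service cost 31
Among all 20 size-3 choices, {Green, Amber, Violet} is lowest.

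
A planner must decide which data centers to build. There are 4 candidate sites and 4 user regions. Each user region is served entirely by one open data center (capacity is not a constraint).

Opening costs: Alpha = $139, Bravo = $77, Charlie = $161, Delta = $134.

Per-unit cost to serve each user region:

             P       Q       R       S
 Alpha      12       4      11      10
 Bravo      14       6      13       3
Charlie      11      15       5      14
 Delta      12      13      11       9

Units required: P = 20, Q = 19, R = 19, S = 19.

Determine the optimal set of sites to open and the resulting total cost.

For any fixed open set, each user region goes to its cheapest open site; total = fixed + service.
{Bravo, Charlie}: P→Charlie 11·20=220, Q→Bravo 6·19=114, R→Charlie 5·19=95, S→Bravo 3·19=57. Service 486; fixed 238; total 724.
{Bravo}: service 698 + fixed 77 = 775
{Alpha, Bravo}: service 582 + fixed 216 = 798
{Alpha, Bravo, Charlie, Delta}: service 448 + fixed 511 = 959
No other subset beats 724.

Open Bravo and Charlie; minimum total cost 724.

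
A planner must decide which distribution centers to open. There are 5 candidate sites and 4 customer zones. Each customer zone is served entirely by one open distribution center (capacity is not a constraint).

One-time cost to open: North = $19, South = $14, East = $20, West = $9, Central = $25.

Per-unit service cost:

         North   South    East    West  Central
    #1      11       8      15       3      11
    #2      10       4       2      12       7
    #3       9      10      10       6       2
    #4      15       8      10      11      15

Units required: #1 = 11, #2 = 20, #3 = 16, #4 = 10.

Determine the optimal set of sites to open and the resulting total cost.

Open South, East, West and Central; minimum total cost 253.

For any fixed open set, each customer zone goes to its cheapest open site; total = fixed + service.
{South, East, West, Central}: #1→West 3·11=33, #2→East 2·20=40, #3→Central 2·16=32, #4→South 8·10=80. Service 185; fixed 68; total 253.
{East, West, Central}: service 205 + fixed 54 = 259
{North, South, East, West, Central}: #1→West 3·11=33, #2→East 2·20=40, #3→Central 2·16=32, #4→South 8·10=80. Service 185; fixed 87; total 272.
{West}: #1→West 3·11=33, #2→West 12·20=240, #3→West 6·16=96, #4→West 11·10=110. Service 479; fixed 9; total 488.
No other subset beats 253.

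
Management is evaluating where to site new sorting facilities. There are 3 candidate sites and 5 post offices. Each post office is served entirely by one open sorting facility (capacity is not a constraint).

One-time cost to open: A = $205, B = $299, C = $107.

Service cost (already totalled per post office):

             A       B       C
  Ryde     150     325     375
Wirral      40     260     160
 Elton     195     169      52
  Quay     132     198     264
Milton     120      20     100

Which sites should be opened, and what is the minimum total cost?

Open A and C; minimum total cost 786.

For any fixed open set, each post office goes to its cheapest open site; total = fixed + service.
{A, C}: Ryde→A 150, Wirral→A 40, Elton→C 52, Quay→A 132, Milton→C 100. Service 474; fixed 312; total 786.
{A}: service 637 + fixed 205 = 842
{A, B, C}: Ryde→A 150, Wirral→A 40, Elton→C 52, Quay→A 132, Milton→B 20. Service 394; fixed 611; total 1005.
{C}: service 951 + fixed 107 = 1058
No other subset beats 786.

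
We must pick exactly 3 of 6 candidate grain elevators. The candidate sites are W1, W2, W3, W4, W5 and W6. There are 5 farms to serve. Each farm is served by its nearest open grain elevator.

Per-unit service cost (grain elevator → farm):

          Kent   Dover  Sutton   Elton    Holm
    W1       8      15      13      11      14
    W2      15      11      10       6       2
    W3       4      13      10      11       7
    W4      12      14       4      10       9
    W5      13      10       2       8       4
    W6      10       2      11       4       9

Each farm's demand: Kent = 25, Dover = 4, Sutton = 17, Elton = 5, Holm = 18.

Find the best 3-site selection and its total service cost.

With exactly 3 open, each farm uses its cheapest among the chosen.
{W3, W5, W6}: Kent→W3 4·25=100, Dover→W6 2·4=8, Sutton→W5 2·17=34, Elton→W6 4·5=20, Holm→W5 4·18=72. Service cost 234.
{W2, W3, W5}: service cost 240
{W2, W3, W4}: service cost 278
Among all 20 size-3 choices, {W3, W5, W6} is lowest.

Choose W3, W5 and W6; total service cost 234.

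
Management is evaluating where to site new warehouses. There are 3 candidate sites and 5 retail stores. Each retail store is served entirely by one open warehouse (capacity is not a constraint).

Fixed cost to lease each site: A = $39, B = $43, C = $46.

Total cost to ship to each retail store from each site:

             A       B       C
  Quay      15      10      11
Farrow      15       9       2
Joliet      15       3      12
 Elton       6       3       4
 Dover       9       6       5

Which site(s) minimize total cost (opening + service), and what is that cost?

For any fixed open set, each retail store goes to its cheapest open site; total = fixed + service.
{B}: Quay→B 10, Farrow→B 9, Joliet→B 3, Elton→B 3, Dover→B 6. Service 31; fixed 43; total 74.
{C}: service 34 + fixed 46 = 80
{A}: service 60 + fixed 39 = 99
{A, B, C}: Quay→B 10, Farrow→C 2, Joliet→B 3, Elton→B 3, Dover→C 5. Service 23; fixed 128; total 151.
No other subset beats 74.

Open B only; minimum total cost 74.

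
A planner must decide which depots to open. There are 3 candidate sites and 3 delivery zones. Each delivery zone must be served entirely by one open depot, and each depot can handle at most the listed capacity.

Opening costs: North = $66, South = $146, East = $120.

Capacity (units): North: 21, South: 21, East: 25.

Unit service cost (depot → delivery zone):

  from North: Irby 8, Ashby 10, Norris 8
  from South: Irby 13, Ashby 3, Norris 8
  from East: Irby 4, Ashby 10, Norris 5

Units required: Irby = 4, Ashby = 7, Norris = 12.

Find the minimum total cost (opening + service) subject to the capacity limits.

Open {East}: Irby→East 4·4=16, Ashby→East 10·7=70, Norris→East 5·12=60.
Loads: East carries 23/25. Service 146; fixed 120; total 266.
Next best feasible plan costs 332.

Minimum total cost: 266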